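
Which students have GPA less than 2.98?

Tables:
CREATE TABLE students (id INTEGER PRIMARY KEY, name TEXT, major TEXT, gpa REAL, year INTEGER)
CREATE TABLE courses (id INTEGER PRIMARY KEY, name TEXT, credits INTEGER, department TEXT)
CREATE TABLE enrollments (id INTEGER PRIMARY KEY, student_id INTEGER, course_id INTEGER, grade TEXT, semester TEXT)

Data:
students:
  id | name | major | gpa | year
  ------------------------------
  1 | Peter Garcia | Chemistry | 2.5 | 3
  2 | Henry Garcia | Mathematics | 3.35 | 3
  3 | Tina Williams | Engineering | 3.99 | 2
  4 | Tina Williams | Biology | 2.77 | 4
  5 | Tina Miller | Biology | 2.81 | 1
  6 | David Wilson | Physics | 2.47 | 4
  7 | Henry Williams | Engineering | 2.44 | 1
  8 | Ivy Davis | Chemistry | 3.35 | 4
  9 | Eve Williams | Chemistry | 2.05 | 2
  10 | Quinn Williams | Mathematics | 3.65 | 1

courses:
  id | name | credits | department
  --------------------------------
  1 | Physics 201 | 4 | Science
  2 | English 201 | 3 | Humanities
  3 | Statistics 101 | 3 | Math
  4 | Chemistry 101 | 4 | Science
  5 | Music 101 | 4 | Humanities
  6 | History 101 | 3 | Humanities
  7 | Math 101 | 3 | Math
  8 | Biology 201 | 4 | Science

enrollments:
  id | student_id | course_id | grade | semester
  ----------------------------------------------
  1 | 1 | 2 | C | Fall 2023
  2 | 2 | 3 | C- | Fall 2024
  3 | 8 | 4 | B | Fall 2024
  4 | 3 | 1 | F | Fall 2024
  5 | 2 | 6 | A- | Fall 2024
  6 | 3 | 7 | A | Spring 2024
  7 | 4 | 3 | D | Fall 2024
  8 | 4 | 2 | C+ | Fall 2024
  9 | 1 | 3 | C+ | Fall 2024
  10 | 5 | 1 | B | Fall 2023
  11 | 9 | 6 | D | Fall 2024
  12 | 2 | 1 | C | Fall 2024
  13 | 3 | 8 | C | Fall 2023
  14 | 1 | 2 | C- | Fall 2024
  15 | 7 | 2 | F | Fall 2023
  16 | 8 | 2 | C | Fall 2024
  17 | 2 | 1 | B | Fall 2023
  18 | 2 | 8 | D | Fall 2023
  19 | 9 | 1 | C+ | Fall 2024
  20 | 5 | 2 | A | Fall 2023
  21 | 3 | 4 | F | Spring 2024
SELECT name, gpa FROM students WHERE gpa < 2.98

Execution result:
name | gpa
Peter Garcia | 2.50
Tina Williams | 2.77
Tina Miller | 2.81
David Wilson | 2.47
Henry Williams | 2.44
Eve Williams | 2.05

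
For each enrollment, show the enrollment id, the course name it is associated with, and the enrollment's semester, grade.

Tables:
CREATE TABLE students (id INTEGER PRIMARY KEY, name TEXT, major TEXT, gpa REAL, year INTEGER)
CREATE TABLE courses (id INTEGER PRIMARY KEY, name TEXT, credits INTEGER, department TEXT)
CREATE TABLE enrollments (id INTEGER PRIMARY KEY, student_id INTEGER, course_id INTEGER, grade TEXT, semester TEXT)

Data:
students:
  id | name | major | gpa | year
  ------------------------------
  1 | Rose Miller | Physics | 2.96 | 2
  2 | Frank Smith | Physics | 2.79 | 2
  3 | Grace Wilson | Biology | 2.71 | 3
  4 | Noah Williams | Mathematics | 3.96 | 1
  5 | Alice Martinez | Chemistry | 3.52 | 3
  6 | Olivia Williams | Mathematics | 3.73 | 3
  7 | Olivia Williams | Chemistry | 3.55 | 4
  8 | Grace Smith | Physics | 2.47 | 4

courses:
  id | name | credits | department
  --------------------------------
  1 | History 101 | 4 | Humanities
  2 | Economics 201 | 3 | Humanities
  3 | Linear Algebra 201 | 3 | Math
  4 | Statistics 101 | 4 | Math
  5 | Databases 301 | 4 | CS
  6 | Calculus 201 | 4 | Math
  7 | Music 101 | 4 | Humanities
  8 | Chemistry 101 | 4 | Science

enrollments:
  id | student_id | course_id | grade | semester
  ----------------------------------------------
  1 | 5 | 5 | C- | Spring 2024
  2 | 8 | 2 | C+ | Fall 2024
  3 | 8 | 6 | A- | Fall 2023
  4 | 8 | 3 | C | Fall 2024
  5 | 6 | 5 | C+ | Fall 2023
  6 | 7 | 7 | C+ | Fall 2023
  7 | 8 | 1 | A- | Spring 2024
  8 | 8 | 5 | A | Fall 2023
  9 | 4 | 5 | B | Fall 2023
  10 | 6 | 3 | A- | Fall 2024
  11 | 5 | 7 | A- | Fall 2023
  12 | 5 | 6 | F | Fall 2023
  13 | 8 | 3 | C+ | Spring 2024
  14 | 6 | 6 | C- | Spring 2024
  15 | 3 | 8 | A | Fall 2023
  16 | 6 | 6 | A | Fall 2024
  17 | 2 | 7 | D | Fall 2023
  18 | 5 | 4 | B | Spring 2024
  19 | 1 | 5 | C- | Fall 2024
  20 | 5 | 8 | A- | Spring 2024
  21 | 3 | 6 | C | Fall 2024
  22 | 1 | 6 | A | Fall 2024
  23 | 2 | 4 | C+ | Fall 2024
SELECT c.id, p.name AS course, c.semester, c.grade FROM enrollments c JOIN courses p ON c.course_id = p.id

Execution result:
id | course | semester | grade
1 | Databases 301 | Spring 2024 | C-
2 | Economics 201 | Fall 2024 | C+
3 | Calculus 201 | Fall 2023 | A-
4 | Linear Algebra 201 | Fall 2024 | C
5 | Databases 301 | Fall 2023 | C+
6 | Music 101 | Fall 2023 | C+
7 | History 101 | Spring 2024 | A-
8 | Databases 301 | Fall 2023 | A
9 | Databases 301 | Fall 2023 | B
10 | Linear Algebra 201 | Fall 2024 | A-
11 | Music 101 | Fall 2023 | A-
12 | Calculus 201 | Fall 2023 | F
13 | Linear Algebra 201 | Spring 2024 | C+
14 | Calculus 201 | Spring 2024 | C-
15 | Chemistry 101 | Fall 2023 | A
16 | Calculus 201 | Fall 2024 | A
17 | Music 101 | Fall 2023 | D
18 | Statistics 101 | Spring 2024 | B
19 | Databases 301 | Fall 2024 | C-
20 | Chemistry 101 | Spring 2024 | A-
21 | Calculus 201 | Fall 2024 | C
22 | Calculus 201 | Fall 2024 | A
23 | Statistics 101 | Fall 2024 | C+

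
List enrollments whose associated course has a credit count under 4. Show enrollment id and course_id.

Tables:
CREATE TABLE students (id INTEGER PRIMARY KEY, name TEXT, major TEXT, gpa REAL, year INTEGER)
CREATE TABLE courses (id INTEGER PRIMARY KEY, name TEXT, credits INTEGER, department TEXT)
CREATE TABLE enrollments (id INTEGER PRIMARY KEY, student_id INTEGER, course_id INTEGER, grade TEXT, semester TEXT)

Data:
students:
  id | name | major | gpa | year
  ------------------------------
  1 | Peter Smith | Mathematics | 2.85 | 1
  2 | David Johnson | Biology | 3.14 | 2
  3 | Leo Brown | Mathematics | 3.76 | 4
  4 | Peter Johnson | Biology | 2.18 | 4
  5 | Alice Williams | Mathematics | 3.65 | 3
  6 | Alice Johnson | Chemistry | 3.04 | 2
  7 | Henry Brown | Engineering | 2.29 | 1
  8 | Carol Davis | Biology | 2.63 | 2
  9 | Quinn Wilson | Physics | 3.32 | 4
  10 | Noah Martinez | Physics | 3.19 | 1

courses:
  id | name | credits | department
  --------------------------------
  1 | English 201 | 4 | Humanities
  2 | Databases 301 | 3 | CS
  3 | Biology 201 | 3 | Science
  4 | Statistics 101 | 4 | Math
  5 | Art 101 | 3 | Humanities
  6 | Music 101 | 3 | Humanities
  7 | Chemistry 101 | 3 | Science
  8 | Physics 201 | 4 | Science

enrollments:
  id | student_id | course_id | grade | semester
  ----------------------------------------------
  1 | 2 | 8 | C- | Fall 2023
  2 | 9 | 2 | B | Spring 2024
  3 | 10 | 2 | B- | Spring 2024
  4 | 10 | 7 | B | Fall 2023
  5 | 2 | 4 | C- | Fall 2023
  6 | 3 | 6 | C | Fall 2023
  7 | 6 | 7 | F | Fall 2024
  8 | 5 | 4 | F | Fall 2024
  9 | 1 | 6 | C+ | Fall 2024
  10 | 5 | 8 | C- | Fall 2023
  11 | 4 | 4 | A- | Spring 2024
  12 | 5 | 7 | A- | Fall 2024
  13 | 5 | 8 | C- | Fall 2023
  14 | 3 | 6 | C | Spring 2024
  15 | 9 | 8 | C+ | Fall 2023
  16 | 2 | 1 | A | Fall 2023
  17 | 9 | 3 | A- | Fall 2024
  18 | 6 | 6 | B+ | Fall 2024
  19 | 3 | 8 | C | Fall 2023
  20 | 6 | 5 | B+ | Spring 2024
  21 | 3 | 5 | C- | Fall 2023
SELECT id, course_id FROM enrollments WHERE course_id IN (SELECT id FROM courses WHERE credits < 4)

Execution result:
id | course_id
2 | 2
3 | 2
4 | 7
6 | 6
7 | 7
9 | 6
12 | 7
14 | 6
17 | 3
18 | 6
20 | 5
21 | 5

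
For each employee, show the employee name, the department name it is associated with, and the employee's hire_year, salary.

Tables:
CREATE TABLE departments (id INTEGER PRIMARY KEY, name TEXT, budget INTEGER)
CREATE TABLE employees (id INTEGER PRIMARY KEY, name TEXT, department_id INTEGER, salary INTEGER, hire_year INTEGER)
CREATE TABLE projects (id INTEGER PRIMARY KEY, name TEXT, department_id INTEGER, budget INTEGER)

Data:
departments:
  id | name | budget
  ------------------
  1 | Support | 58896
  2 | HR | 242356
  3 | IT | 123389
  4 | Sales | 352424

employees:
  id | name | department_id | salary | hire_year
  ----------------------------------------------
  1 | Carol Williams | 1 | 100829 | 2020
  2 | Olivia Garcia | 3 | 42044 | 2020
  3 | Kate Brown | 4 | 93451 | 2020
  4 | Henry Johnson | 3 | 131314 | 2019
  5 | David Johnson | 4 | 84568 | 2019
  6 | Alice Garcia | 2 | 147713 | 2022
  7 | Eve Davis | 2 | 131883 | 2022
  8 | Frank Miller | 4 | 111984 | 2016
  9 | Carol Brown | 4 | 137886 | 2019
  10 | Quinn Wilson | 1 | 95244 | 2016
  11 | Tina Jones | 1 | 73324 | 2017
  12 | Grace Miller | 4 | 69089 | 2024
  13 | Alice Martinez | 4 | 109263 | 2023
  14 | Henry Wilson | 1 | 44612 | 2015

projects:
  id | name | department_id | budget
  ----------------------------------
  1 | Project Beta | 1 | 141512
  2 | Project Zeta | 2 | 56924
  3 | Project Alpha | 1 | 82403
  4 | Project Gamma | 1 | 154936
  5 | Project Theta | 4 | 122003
SELECT c.name, p.name AS department, c.hire_year, c.salary FROM employees c JOIN departments p ON c.department_id = p.id

Execution result:
name | department | hire_year | salary
Carol Williams | Support | 2020 | 100829
Olivia Garcia | IT | 2020 | 42044
Kate Brown | Sales | 2020 | 93451
Henry Johnson | IT | 2019 | 131314
David Johnson | Sales | 2019 | 84568
Alice Garcia | HR | 2022 | 147713
Eve Davis | HR | 2022 | 131883
Frank Miller | Sales | 2016 | 111984
Carol Brown | Sales | 2019 | 137886
Quinn Wilson | Support | 2016 | 95244
Tina Jones | Support | 2017 | 73324
Grace Miller | Sales | 2024 | 69089
Alice Martinez | Sales | 2023 | 109263
Henry Wilson | Support | 2015 | 44612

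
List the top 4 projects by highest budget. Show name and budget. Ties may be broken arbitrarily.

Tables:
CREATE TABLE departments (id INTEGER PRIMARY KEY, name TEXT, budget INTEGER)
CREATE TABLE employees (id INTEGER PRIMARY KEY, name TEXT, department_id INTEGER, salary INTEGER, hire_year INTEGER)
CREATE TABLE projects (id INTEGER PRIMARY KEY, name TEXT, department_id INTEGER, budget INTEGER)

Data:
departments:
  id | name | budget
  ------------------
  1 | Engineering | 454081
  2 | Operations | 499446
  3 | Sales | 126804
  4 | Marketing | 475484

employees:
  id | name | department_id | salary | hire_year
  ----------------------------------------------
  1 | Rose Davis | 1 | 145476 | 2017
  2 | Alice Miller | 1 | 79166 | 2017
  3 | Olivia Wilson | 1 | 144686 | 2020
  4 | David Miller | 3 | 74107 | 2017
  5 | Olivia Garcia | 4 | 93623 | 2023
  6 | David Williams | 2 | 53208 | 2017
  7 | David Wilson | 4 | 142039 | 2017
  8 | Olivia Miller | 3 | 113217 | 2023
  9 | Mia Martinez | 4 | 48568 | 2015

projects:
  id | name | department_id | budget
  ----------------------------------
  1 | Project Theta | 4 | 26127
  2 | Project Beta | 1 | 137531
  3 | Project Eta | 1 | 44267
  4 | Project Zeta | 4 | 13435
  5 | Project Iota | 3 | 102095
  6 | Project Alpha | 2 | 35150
SELECT name, budget FROM projects ORDER BY budget DESC LIMIT 4

Execution result:
name | budget
Project Beta | 137531
Project Iota | 102095
Project Eta | 44267
Project Alpha | 35150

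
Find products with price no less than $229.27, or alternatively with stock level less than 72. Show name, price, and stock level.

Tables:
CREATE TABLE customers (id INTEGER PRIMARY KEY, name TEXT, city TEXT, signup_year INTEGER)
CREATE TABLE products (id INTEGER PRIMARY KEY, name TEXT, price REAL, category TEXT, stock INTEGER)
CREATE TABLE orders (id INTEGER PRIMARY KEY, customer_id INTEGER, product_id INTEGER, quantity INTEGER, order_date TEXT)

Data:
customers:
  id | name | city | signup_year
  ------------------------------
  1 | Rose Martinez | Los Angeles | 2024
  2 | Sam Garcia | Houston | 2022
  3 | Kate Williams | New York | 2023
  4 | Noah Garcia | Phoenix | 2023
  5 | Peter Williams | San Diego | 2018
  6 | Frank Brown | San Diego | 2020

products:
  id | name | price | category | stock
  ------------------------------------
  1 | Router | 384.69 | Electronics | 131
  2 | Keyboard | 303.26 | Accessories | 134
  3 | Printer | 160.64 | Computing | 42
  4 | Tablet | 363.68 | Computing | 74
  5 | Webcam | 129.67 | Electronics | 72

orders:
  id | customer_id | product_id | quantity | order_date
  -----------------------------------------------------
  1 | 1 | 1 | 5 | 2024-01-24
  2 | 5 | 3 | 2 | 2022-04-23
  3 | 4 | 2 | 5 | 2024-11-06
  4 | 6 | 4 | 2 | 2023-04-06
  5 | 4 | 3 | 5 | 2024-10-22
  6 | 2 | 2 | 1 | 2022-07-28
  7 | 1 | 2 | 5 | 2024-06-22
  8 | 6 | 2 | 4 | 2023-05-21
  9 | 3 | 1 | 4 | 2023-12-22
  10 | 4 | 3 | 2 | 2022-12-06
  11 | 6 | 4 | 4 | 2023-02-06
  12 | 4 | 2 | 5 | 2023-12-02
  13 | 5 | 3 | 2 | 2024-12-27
SELECT name, price, stock FROM products WHERE price >= 229.27 OR stock < 72

Execution result:
name | price | stock
Router | 384.69 | 131
Keyboard | 303.26 | 134
Printer | 160.64 | 42
Tablet | 363.68 | 74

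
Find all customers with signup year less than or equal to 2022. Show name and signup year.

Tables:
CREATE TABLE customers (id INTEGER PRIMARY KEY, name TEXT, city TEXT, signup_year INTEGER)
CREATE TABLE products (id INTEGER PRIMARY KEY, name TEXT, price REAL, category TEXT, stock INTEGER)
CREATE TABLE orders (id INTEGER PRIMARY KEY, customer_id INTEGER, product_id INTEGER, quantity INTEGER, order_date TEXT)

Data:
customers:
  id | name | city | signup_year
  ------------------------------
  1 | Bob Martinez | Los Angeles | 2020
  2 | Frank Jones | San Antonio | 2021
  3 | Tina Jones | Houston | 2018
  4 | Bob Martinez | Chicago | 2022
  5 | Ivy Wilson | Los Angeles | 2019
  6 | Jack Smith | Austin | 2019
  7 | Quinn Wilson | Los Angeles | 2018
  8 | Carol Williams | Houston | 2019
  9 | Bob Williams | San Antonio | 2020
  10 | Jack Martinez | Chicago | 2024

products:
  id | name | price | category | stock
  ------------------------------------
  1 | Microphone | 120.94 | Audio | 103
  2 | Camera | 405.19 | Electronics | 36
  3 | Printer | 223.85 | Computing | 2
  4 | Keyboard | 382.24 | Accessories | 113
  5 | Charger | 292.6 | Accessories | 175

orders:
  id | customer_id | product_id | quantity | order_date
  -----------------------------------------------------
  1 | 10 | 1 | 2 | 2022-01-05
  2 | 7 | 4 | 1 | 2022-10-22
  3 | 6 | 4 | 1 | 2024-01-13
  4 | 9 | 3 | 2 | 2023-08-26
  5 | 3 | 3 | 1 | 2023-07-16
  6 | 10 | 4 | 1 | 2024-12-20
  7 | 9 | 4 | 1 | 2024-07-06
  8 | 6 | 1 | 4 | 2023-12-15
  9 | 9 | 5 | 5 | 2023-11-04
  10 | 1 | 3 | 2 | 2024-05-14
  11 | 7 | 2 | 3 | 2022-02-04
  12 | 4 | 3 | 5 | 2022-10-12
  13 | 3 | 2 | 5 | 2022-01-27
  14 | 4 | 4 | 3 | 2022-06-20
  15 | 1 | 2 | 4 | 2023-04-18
SELECT name, signup_year FROM customers WHERE signup_year <= 2022

Execution result:
name | signup_year
Bob Martinez | 2020
Frank Jones | 2021
Tina Jones | 2018
Bob Martinez | 2022
Ivy Wilson | 2019
Jack Smith | 2019
Quinn Wilson | 2018
Carol Williams | 2019
Bob Williams | 2020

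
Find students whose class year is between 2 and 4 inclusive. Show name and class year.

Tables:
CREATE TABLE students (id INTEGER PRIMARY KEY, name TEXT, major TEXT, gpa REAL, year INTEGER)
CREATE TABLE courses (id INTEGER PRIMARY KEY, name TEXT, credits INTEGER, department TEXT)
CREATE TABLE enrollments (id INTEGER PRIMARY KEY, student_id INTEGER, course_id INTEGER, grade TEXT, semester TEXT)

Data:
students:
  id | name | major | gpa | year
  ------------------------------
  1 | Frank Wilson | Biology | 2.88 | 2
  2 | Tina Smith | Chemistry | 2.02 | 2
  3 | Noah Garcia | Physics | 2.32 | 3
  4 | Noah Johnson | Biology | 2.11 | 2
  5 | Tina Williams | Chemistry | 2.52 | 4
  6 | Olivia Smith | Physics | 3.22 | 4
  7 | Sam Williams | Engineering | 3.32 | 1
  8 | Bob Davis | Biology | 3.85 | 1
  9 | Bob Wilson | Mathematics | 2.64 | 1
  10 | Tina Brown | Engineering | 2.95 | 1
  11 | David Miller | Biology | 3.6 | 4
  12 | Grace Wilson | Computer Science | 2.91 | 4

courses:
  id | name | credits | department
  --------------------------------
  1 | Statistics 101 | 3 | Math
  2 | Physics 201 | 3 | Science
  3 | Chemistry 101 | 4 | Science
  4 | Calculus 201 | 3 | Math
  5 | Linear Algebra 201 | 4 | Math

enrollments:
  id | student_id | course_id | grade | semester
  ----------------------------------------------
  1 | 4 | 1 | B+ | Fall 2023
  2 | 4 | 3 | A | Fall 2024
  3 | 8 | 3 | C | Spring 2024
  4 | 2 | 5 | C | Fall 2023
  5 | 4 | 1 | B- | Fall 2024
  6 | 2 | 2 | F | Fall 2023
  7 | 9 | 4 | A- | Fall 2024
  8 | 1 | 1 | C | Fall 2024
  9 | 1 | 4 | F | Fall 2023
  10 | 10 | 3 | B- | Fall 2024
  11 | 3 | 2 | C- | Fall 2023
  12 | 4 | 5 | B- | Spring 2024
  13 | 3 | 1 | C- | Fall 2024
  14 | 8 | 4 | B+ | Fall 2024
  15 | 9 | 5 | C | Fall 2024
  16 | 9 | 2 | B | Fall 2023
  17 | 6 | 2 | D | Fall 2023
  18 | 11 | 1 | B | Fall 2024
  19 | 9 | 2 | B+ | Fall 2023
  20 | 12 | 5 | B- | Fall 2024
SELECT name, year FROM students WHERE year BETWEEN 2 AND 4

Execution result:
name | year
Frank Wilson | 2
Tina Smith | 2
Noah Garcia | 3
Noah Johnson | 2
Tina Williams | 4
Olivia Smith | 4
David Miller | 4
Grace Wilson | 4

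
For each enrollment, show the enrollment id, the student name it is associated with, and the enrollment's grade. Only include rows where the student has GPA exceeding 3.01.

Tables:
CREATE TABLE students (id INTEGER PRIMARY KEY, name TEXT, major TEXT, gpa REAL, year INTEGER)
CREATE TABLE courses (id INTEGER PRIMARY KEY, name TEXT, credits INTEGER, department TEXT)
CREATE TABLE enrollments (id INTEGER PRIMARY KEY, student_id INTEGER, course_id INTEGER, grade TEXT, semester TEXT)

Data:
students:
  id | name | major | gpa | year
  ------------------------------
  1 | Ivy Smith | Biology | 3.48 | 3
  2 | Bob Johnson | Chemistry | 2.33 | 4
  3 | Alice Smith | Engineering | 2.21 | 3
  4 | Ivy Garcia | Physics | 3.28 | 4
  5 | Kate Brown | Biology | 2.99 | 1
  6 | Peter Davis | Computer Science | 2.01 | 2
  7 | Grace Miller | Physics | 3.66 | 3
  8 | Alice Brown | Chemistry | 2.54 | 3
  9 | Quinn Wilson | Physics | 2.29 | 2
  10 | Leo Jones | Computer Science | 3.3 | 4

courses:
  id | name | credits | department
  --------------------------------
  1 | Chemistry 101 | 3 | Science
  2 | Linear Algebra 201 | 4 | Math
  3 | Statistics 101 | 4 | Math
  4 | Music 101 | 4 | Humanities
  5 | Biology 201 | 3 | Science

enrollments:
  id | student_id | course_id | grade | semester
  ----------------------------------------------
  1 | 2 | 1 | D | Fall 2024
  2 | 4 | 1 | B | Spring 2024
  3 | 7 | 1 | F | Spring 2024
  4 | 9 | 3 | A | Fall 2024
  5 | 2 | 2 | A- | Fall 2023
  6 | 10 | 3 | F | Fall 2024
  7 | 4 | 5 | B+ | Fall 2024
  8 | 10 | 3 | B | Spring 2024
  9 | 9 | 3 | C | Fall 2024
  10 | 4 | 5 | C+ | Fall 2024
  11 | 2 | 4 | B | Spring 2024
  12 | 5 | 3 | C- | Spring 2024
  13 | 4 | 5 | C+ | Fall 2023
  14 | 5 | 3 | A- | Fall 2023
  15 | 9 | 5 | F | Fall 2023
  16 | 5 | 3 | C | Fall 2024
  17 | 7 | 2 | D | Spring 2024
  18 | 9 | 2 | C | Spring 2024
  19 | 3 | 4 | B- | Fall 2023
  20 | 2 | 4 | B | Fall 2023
SELECT c.id, p.name AS student, c.grade FROM enrollments c JOIN students p ON c.student_id = p.id WHERE p.gpa > 3.01

Execution result:
id | student | grade
2 | Ivy Garcia | B
3 | Grace Miller | F
6 | Leo Jones | F
7 | Ivy Garcia | B+
8 | Leo Jones | B
10 | Ivy Garcia | C+
13 | Ivy Garcia | C+
17 | Grace Miller | D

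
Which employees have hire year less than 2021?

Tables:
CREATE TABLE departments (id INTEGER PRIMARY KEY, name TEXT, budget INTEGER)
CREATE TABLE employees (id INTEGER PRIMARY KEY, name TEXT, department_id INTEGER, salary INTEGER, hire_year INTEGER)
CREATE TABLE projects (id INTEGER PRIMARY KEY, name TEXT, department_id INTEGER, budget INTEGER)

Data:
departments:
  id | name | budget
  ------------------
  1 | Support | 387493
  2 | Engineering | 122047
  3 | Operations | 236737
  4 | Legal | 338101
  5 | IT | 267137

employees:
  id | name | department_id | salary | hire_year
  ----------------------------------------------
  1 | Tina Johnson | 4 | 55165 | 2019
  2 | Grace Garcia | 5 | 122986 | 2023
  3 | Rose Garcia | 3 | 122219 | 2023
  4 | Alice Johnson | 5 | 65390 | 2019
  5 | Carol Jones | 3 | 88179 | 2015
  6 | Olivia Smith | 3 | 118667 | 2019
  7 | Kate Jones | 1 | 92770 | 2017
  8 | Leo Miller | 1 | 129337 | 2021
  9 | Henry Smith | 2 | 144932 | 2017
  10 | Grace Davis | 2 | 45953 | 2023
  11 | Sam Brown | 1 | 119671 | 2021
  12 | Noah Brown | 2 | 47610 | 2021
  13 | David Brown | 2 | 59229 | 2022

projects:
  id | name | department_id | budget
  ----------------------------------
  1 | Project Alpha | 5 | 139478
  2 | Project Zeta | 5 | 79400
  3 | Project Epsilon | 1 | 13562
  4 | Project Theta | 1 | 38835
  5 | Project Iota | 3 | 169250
SELECT name, hire_year FROM employees WHERE hire_year < 2021

Execution result:
name | hire_year
Tina Johnson | 2019
Alice Johnson | 2019
Carol Jones | 2015
Olivia Smith | 2019
Kate Jones | 2017
Henry Smith | 2017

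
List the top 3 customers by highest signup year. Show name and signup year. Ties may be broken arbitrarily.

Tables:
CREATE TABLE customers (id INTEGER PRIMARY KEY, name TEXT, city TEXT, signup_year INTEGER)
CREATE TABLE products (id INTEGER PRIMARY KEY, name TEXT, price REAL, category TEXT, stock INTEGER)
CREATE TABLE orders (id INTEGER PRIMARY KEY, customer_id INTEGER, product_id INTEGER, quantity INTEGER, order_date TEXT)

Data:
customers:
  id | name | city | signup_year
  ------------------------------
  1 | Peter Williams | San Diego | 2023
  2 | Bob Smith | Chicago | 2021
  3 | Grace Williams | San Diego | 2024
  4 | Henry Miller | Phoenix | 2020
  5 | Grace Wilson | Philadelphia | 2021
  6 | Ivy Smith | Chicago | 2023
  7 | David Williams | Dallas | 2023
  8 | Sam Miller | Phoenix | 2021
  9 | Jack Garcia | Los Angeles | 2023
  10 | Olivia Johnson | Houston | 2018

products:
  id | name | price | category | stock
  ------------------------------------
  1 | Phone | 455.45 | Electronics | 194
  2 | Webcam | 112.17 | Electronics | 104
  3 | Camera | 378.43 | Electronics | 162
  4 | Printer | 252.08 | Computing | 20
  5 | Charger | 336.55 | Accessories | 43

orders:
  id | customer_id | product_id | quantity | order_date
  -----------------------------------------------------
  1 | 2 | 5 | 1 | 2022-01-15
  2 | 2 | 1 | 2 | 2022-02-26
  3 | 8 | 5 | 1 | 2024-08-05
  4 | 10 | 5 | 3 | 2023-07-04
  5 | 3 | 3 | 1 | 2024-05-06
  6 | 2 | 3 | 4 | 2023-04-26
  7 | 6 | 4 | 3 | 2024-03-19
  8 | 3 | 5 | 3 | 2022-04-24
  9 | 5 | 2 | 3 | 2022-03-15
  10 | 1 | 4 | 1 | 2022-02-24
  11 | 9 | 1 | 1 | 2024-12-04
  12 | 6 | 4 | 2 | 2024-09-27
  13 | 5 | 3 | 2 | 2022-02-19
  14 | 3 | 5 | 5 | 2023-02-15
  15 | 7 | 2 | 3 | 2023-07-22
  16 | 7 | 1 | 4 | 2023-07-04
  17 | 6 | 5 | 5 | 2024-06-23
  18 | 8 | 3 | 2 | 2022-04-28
SELECT name, signup_year FROM customers ORDER BY signup_year DESC LIMIT 3

Execution result:
name | signup_year
Grace Williams | 2024
Peter Williams | 2023
Ivy Smith | 2023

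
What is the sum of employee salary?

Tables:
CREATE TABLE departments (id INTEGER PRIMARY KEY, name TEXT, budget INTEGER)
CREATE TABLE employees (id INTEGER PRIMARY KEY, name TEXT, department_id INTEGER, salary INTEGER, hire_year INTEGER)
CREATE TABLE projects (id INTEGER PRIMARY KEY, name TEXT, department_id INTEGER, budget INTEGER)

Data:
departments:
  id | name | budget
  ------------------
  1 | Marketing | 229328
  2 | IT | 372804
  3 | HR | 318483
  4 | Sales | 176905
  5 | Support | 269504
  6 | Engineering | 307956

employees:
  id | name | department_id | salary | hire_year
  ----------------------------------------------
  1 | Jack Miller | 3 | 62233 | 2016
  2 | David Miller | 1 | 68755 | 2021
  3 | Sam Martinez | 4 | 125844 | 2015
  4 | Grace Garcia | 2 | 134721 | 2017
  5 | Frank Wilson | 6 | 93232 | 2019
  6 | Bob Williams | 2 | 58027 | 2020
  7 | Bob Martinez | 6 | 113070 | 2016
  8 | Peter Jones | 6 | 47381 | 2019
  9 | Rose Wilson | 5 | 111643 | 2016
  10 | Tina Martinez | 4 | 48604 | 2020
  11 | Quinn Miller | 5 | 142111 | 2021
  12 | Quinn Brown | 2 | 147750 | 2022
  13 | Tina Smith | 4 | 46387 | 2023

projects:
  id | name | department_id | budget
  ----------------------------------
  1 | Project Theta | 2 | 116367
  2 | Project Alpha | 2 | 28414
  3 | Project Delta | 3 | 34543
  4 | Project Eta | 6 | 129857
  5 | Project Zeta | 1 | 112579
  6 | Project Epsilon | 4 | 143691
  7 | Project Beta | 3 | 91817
SELECT SUM(salary) FROM employees

Execution result:
1199758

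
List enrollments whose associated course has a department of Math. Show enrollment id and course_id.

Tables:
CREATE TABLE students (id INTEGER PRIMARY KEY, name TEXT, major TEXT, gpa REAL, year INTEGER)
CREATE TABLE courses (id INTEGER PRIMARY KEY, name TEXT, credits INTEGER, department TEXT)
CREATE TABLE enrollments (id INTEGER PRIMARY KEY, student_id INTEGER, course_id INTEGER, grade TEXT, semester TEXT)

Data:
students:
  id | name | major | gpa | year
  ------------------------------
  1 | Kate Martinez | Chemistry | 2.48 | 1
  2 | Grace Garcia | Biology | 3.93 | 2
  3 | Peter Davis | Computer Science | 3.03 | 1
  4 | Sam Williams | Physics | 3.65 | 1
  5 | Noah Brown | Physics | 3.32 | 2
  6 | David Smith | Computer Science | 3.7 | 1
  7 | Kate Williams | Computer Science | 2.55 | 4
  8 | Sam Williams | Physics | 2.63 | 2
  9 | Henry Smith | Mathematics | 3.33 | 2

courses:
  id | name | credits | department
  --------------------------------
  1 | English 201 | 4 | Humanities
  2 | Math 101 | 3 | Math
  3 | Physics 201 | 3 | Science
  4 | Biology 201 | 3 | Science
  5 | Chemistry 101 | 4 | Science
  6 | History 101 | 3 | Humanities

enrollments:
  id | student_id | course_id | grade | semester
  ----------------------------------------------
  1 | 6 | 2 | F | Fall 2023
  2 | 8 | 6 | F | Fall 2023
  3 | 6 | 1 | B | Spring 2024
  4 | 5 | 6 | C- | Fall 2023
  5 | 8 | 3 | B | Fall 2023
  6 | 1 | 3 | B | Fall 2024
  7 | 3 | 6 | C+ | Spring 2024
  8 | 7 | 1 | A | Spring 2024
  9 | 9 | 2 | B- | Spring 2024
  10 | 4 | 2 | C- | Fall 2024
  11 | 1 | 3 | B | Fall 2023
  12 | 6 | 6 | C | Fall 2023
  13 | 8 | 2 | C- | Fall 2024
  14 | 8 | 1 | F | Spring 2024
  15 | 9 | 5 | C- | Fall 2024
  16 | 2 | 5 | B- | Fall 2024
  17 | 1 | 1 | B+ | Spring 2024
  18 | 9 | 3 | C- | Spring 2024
SELECT id, course_id FROM enrollments WHERE course_id IN (SELECT id FROM courses WHERE department = 'Math')

Execution result:
id | course_id
1 | 2
9 | 2
10 | 2
13 | 2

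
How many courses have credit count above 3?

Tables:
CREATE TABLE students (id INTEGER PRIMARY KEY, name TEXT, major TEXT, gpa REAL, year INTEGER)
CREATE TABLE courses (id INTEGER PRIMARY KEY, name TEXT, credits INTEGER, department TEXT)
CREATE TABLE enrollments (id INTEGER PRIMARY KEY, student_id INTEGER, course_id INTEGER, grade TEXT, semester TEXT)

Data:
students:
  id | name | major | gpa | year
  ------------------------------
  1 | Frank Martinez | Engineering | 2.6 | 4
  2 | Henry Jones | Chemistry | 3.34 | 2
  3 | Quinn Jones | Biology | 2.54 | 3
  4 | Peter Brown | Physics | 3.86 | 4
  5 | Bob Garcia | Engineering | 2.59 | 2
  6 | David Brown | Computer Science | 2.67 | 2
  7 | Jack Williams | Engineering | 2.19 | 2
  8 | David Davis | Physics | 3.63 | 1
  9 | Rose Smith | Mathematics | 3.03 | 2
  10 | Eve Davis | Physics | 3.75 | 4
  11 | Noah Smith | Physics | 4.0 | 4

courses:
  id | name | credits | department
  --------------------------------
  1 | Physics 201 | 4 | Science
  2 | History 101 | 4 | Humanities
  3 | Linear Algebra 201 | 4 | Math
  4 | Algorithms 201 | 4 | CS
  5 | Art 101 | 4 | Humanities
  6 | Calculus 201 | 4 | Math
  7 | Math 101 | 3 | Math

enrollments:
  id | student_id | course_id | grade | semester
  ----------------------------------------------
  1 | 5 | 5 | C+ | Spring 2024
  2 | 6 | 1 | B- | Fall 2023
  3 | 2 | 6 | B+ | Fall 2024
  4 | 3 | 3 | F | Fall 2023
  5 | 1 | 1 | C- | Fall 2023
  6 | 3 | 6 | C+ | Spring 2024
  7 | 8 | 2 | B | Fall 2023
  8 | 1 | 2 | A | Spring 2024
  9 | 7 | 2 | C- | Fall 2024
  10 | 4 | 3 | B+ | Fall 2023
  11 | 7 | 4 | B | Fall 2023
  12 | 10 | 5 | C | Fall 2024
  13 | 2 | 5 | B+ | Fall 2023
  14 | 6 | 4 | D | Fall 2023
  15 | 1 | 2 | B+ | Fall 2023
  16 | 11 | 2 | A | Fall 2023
SELECT COUNT(*) FROM courses WHERE credits > 3

Execution result:
6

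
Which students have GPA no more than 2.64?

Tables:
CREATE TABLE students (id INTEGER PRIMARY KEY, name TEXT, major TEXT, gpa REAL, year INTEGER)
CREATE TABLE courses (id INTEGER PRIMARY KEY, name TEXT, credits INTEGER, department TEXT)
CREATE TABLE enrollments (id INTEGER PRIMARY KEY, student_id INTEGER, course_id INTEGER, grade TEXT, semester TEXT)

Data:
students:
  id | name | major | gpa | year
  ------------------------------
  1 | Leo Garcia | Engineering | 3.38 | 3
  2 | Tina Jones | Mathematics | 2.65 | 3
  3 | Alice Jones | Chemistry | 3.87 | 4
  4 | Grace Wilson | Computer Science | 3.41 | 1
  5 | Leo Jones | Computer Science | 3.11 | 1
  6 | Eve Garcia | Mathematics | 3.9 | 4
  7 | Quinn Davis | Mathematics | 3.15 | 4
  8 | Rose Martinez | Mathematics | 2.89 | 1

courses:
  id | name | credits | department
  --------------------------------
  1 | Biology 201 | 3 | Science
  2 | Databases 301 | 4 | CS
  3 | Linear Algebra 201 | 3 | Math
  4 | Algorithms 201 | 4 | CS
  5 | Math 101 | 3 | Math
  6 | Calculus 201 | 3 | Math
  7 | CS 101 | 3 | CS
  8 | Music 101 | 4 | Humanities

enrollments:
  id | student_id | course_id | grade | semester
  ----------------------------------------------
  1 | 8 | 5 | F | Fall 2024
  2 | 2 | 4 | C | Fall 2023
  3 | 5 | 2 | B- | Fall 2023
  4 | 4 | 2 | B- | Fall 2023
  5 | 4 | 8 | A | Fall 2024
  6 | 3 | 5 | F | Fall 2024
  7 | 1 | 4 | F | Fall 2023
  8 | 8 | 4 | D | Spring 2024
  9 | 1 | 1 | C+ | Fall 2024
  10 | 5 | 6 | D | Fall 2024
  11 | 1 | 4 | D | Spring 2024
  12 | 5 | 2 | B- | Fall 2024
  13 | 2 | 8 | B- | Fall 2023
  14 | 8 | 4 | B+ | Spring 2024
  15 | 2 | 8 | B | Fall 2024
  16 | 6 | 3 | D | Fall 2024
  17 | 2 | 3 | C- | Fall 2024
SELECT name, gpa FROM students WHERE gpa <= 2.64

Execution result:
(no rows)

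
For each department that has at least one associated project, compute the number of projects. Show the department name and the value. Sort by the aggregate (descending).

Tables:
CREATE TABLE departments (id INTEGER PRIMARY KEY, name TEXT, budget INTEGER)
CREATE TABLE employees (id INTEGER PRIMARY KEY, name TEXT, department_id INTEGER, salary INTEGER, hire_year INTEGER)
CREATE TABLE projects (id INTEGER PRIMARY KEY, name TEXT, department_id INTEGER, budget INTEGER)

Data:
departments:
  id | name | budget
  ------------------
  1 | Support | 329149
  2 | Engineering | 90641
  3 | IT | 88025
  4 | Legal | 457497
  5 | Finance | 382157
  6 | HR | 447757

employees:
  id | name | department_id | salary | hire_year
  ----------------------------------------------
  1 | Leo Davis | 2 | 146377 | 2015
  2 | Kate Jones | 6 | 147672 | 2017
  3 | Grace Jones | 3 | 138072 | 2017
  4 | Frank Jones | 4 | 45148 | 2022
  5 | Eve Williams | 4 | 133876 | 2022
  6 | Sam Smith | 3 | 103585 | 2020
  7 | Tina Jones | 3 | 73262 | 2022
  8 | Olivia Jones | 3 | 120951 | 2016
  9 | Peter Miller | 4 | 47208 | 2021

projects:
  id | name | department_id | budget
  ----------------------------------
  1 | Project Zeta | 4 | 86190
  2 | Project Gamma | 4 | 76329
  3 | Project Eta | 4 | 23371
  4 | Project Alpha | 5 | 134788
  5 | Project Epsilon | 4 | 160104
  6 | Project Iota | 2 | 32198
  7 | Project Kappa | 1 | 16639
SELECT p.name, COUNT(*) AS n FROM projects c JOIN departments p ON c.department_id = p.id GROUP BY p.id, p.name ORDER BY n DESC

Execution result:
name | n
Legal | 4
Support | 1
Engineering | 1
Finance | 1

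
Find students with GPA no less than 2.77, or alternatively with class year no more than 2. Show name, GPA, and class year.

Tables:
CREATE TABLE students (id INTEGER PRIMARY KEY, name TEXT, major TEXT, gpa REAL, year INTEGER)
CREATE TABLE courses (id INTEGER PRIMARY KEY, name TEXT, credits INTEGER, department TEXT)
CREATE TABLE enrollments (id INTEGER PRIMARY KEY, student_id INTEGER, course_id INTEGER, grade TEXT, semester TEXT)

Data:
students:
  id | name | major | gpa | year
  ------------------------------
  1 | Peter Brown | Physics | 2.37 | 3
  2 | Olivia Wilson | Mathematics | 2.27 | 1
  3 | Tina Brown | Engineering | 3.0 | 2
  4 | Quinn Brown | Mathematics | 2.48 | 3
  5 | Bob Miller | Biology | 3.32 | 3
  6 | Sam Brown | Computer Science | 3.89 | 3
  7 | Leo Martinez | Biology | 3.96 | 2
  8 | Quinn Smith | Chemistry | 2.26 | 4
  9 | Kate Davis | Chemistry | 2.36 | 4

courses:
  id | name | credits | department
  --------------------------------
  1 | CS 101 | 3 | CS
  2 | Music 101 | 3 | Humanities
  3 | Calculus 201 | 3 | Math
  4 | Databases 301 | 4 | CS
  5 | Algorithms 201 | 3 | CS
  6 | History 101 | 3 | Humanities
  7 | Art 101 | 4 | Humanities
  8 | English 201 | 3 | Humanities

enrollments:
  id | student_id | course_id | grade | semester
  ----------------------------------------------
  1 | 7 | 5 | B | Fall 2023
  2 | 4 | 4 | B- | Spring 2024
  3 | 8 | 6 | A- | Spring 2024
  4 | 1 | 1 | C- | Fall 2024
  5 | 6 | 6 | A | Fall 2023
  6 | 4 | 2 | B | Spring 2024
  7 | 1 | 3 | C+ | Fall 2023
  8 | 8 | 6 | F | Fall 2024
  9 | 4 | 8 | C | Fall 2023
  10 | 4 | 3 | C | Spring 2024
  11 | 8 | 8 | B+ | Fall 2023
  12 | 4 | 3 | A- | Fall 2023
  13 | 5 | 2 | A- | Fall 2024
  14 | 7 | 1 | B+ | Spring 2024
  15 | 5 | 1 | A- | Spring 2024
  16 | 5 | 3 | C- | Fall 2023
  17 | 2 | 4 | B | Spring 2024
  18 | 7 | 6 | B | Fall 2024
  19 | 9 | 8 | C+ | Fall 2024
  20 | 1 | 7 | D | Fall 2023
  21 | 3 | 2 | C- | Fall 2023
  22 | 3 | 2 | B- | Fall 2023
SELECT name, gpa, year FROM students WHERE gpa >= 2.77 OR year <= 2

Execution result:
name | gpa | year
Olivia Wilson | 2.27 | 1
Tina Brown | 3.00 | 2
Bob Miller | 3.32 | 3
Sam Brown | 3.89 | 3
Leo Martinez | 3.96 | 2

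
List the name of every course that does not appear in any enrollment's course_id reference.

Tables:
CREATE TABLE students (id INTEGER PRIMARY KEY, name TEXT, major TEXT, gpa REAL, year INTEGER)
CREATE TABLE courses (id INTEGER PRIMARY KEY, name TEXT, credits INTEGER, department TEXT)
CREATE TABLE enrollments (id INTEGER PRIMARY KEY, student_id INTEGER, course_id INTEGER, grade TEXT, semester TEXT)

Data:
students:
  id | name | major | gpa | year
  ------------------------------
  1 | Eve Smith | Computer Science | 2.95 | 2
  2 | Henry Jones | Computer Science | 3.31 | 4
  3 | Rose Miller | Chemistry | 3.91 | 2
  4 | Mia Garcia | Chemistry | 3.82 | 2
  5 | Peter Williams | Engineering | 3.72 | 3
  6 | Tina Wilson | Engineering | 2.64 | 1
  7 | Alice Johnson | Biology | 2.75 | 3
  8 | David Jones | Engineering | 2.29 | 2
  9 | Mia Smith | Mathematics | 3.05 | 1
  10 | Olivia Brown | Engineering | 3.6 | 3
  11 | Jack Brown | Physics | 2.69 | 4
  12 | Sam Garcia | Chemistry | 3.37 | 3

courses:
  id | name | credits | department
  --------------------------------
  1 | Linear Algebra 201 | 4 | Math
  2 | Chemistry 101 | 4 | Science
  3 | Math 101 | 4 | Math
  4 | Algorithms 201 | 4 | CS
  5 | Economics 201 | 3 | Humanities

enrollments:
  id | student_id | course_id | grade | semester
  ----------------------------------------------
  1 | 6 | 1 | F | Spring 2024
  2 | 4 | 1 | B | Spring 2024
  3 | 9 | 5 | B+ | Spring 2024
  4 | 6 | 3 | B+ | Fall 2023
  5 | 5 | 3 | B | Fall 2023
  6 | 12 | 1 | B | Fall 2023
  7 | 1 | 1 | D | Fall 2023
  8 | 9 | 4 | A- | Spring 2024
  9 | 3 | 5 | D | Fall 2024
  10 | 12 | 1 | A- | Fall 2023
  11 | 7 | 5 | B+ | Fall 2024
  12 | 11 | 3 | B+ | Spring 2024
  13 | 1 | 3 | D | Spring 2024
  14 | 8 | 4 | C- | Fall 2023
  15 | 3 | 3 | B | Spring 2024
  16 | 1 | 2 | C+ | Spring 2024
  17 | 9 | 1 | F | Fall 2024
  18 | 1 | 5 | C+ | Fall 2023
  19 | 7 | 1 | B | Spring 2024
SELECT p.name FROM courses p LEFT JOIN enrollments c ON c.course_id = p.id WHERE c.id IS NULL

Execution result:
(no rows)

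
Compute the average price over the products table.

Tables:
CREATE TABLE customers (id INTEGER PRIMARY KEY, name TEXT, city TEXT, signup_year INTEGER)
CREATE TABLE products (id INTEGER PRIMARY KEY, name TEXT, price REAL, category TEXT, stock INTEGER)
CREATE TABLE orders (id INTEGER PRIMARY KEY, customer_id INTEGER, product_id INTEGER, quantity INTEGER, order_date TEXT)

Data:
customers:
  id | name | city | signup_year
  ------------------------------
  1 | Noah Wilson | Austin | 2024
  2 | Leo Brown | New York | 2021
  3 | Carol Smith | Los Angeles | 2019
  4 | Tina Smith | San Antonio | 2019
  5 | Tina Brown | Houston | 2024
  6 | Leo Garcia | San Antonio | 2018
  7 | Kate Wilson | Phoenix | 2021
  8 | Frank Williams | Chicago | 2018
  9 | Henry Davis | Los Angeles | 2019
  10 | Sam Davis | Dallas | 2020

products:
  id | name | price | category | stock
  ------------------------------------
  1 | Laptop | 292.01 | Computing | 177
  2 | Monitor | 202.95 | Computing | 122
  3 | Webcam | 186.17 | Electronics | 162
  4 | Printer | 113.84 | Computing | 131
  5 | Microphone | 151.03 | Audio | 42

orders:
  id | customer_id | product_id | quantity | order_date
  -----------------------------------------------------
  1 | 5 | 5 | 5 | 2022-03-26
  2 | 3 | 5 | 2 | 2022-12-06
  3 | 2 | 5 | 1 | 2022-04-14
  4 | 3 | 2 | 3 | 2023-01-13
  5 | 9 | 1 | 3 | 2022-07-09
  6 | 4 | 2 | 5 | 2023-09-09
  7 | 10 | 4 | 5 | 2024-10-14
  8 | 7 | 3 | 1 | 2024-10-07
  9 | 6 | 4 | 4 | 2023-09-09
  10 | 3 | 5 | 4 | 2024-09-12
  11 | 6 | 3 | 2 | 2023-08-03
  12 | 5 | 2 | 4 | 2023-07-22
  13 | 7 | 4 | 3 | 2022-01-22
SELECT AVG(price) FROM products

Execution result:
189.20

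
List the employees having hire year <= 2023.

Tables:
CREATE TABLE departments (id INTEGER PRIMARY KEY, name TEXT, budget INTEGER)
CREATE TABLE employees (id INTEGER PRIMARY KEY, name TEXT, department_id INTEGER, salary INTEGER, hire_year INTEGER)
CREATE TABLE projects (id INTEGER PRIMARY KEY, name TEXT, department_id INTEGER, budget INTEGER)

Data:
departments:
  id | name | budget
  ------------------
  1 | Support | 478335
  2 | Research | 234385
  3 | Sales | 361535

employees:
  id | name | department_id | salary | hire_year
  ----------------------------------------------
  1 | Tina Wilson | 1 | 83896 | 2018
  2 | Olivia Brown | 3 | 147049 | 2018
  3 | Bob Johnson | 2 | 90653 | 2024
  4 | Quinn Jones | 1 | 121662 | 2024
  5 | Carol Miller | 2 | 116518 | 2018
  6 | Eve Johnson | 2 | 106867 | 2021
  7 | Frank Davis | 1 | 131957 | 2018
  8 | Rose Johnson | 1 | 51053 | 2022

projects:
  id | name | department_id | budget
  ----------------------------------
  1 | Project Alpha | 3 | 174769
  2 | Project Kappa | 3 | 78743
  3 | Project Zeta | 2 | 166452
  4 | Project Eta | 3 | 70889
SELECT name, hire_year FROM employees WHERE hire_year <= 2023

Execution result:
name | hire_year
Tina Wilson | 2018
Olivia Brown | 2018
Carol Miller | 2018
Eve Johnson | 2021
Frank Davis | 2018
Rose Johnson | 2022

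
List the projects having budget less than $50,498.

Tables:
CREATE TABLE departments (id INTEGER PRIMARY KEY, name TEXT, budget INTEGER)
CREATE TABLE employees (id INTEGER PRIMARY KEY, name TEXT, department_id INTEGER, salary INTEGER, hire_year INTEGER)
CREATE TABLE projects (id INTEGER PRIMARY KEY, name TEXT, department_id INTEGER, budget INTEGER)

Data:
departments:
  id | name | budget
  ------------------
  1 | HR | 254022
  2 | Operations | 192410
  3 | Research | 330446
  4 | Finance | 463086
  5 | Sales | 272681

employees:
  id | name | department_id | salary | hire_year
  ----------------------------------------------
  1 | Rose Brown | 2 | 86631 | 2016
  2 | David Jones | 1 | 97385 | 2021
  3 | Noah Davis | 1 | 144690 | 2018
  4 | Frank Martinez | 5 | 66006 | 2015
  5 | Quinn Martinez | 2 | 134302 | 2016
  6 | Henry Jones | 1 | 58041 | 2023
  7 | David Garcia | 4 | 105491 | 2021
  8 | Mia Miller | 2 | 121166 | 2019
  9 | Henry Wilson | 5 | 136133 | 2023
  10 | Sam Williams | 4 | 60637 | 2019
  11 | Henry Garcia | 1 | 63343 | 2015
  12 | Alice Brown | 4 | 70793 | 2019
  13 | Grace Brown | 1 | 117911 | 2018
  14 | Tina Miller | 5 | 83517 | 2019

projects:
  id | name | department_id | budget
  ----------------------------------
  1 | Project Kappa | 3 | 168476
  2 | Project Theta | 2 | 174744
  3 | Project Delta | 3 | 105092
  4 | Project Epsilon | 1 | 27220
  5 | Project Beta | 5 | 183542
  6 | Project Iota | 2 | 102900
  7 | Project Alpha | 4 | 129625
SELECT name, budget FROM projects WHERE budget < 50498

Execution result:
name | budget
Project Epsilon | 27220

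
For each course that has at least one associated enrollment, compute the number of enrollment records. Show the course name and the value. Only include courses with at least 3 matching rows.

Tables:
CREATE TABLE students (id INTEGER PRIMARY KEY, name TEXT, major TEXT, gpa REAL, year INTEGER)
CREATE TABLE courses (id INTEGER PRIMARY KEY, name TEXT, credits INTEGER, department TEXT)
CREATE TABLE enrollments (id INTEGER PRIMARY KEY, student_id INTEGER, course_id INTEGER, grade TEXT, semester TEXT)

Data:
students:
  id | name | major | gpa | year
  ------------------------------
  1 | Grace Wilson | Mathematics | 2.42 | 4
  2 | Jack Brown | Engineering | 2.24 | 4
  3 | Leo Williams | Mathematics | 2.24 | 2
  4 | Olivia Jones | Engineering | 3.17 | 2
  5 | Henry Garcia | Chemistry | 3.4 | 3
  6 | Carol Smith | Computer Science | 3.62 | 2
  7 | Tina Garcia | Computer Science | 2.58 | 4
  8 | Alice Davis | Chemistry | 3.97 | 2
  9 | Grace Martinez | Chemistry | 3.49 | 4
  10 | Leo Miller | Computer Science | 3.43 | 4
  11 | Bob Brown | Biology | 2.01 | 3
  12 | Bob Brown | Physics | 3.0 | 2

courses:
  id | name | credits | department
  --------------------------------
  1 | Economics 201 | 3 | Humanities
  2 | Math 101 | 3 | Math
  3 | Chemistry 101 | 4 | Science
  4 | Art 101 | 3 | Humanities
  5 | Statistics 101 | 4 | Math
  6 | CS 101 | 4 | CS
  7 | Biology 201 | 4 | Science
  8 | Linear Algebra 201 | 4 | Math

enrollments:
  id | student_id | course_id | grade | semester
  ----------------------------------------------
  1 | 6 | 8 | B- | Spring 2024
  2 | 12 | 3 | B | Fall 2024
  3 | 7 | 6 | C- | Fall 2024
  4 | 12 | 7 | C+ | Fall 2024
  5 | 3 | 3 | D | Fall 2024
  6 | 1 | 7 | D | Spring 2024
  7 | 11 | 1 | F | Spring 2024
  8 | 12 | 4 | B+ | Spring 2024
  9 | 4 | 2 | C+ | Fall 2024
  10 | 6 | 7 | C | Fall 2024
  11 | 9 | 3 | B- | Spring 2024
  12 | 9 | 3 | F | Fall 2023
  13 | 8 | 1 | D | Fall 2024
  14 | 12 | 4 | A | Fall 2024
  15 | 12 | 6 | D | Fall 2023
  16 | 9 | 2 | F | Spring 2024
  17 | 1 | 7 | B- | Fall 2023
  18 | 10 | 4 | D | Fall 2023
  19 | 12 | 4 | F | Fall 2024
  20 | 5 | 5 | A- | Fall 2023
SELECT p.name, COUNT(*) AS n FROM enrollments c JOIN courses p ON c.course_id = p.id GROUP BY p.id, p.name HAVING COUNT(*) >= 3

Execution result:
name | n
Chemistry 101 | 4
Art 101 | 4
Biology 201 | 4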